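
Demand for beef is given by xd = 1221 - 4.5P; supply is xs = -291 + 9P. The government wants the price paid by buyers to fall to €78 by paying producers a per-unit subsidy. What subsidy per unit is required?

At a buyer price of 78, quantity demanded is 1221 − 4.5·78 = 870.
Sellers supply 870 only when they receive Ps with -291 + 9·Ps = 870, i.e. Ps = 129.
s = Ps − Pb = 129 − 78 = 51.

Required subsidy s = €51 per unit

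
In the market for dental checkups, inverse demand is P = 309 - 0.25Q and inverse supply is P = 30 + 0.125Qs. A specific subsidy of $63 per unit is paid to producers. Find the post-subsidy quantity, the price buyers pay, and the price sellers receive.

Q' = 912; buyers pay $81; sellers receive $144

Pre-subsidy: 309 - 0.25Q = 30 + 0.125Q gives Q* = 744 and P* = 123.
With the subsidy, sellers receive Ps = Pb + 63 for each unit, where Pb is the price buyers pay.
On the curves, Pb = 309 - 0.25Q and Ps = 30 + 0.125Q; the wedge Ps − Pb = 63 gives 30 + 0.125Q − (309 - 0.25Q) = 63, so Q' = 912.
Then Pb = 309 − 0.25·912 = 81 and Ps = 30 + 0.125·912 = 144.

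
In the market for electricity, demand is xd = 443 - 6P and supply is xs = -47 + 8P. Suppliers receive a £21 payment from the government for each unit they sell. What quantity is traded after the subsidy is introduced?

x' = 305

Pre-subsidy: 443 - 6P = -47 + 8P gives P* = 35, x* = 233.
With the subsidy, sellers receive Ps = Pb + 21 for each unit, where Pb is the price buyers pay.
Supply in terms of Pb becomes xs = -47 + 8(Pb + 21) = 121 + 8Pb. Setting this equal to demand: 443 - 6Pb = 121 + 8Pb, so Pb = 23.
Sellers receive Ps = 23 + 21 = 44; x' = 443 − 6·23 = 305.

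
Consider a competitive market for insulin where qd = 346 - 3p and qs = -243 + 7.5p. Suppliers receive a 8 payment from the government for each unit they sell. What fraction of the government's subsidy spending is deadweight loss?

DWL / government spending = 15/341

Pre-subsidy: 346 - 3p = -243 + 7.5p gives p* = 1178/21, q* = 1244/7.
With the subsidy, sellers receive ps = pb + 8 for each unit, where pb is the price buyers pay.
Supply in terms of pb becomes qs = -243 + 7.5(pb + 8) = -183 + 7.5pb. Setting this equal to demand: 346 - 3pb = -183 + 7.5pb, so pb = 1058/21.
Sellers receive ps = 1058/21 + 8 = 1226/21; q' = 346 − 3·(1058/21) = 1364/7.
ΔCS = ½(1244/7 + 1364/7)(1178/21 − 1058/21) = 52160/49; ΔPS = ½(1244/7 + 1364/7)(1226/21 − 1178/21) = 20864/49.
Government spending = 8 × 1364/7 = 10912/7.
DWL = ½ × 8 × (1364/7 − 1244/7) = 480/7; fraction = (480/7) / (10912/7) = 15/341.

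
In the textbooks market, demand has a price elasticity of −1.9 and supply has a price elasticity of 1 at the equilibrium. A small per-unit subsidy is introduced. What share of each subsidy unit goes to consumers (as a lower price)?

Consumer share = 10/29

For a small subsidy around the equilibrium, the benefit split depends on the relative slopes, which at a point are proportional to the elasticities.
Buyer share = εs/(εs + |εd|) = 1/(1 + 1.9) = 10/29; seller share = |εd|/(εs + |εd|) = 19/29.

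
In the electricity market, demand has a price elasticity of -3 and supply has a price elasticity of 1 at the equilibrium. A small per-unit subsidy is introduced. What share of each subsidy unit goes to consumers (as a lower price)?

Consumer share = 0.25

For a small subsidy around the equilibrium, the benefit split depends on the relative slopes, which at a point are proportional to the elasticities.
Buyer share = εs/(εs + |εd|) = 1/(1 + 3) = 0.25; seller share = |εd|/(εs + |εd|) = 0.75.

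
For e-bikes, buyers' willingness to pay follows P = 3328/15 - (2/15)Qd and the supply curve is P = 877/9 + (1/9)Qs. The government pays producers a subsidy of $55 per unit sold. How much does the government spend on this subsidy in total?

Government cost = $40370

Pre-subsidy: 3328/15 - (2/15)Q = 877/9 + (1/9)Q gives Q* = 509 and P* = 154.
With the subsidy, sellers receive Ps = Pb + 55 for each unit, where Pb is the price buyers pay.
On the curves, Pb = 3328/15 - (2/15)Q and Ps = 877/9 + (1/9)Q; the wedge Ps − Pb = 55 gives 877/9 + (1/9)Q − (3328/15 - (2/15)Q) = 55, so Q' = 734.
Then Pb = 3328/15 − (2/15)·734 = 124 and Ps = 877/9 + (1/9)·734 = 179.
Government outlay = subsidy × quantity = 55 × 734 = 40370.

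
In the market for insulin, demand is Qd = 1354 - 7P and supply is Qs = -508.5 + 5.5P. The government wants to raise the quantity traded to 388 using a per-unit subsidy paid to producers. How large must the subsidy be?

At Q = 388, invert demand for the buyer price: Pb = (1354 − 388)/7 = 138; invert supply for the seller price: Ps = (388 − (-508.5))/5.5 = 163.
The subsidy must fill the gap: s = Ps − Pb = 163 − 138 = 25.

Required subsidy s = 25 per unit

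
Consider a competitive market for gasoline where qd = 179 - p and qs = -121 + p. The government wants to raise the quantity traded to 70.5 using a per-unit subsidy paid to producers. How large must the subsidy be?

At q = 70.5, invert demand for the buyer price: pb = (179 − 70.5)/1 = 108.5; invert supply for the seller price: ps = (70.5 − (-121))/1 = 191.5.
The subsidy must fill the gap: s = ps − pb = 191.5 − 108.5 = 83.

Required subsidy s = 83 per unit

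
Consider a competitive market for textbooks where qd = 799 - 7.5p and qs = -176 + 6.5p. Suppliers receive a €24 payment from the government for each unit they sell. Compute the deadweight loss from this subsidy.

Deadweight loss = 7020/7

Pre-subsidy: 799 - 7.5p = -176 + 6.5p gives p* = 975/14, q* = 7747/28.
With the subsidy, sellers receive ps = pb + 24 for each unit, where pb is the price buyers pay.
Supply in terms of pb becomes qs = -176 + 6.5(pb + 24) = -20 + 6.5pb. Setting this equal to demand: 799 - 7.5pb = -20 + 6.5pb, so pb = 58.5.
Sellers receive ps = 58.5 + 24 = 82.5; q' = 799 − 7.5·58.5 = 360.25.
The subsidy expands output by 360.25 − 7747/28 = 585/7 past the efficient level; on those units the gap between marginal cost and willingness to pay runs from 0 up to 24.
DWL = ½ × 24 × 585/7 = 7020/7.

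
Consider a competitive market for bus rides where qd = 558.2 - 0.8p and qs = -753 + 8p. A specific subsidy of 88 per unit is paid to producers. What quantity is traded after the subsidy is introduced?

q' = 503

Pre-subsidy: 558.2 - 0.8p = -753 + 8p gives p* = 149, q* = 439.
With the subsidy, sellers receive ps = pb + 88 for each unit, where pb is the price buyers pay.
Supply in terms of pb becomes qs = -753 + 8(pb + 88) = -49 + 8pb. Setting this equal to demand: 558.2 - 0.8pb = -49 + 8pb, so pb = 69.
Sellers receive ps = 69 + 88 = 157; q' = 558.2 − 0.8·69 = 503.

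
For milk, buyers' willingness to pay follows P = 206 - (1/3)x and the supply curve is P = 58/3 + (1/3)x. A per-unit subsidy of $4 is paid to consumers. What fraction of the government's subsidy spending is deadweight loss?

Pre-subsidy: 206 - (1/3)x = 58/3 + (1/3)x gives x* = 280 and P* = 338/3.
With the rebate, buyers effectively pay Pb = Ps − 4, where Ps is the price sellers receive.
On the curves, Pb = 206 - (1/3)x and Ps = 58/3 + (1/3)x; the wedge Ps − Pb = 4 gives 58/3 + (1/3)x − (206 - (1/3)x) = 4, so x' = 286.
Then Pb = 206 − (1/3)·286 = 332/3 and Ps = 58/3 + (1/3)·286 = 344/3.
ΔCS = ½(280 + 286)(338/3 − 332/3) = 566; ΔPS = ½(280 + 286)(344/3 − 338/3) = 566.
Government spending = 4 × 286 = 1144.
DWL = ½ × 4 × (286 − 280) = 12; fraction = 12 / 1144 = 3/286.

DWL / government spending = 3/286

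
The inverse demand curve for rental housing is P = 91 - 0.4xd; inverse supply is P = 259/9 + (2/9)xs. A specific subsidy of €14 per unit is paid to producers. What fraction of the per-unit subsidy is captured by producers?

Pre-subsidy: 91 - 0.4x = 259/9 + (2/9)x gives x* = 100 and P* = 51.
With the subsidy, sellers receive Ps = Pb + 14 for each unit, where Pb is the price buyers pay.
On the curves, Pb = 91 - 0.4x and Ps = 259/9 + (2/9)x; the wedge Ps − Pb = 14 gives 259/9 + (2/9)x − (91 - 0.4x) = 14, so x' = 122.5.
Then Pb = 91 − 0.4·122.5 = 42 and Ps = 259/9 + (2/9)·122.5 = 56.
Buyers' price falls by P* − Pb = 51 − 42 = 9; sellers' price rises by Ps − P* = 56 − 51 = 5.
So producers capture 5/14 = 5/14 of each unit of subsidy.

Producer share = 5/14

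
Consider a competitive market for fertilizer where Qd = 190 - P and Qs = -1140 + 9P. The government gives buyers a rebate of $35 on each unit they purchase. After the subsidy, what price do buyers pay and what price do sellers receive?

Buyers pay $101.5; sellers receive $136.5

Pre-subsidy: 190 - P = -1140 + 9P gives P* = 133, Q* = 57.
With the rebate, buyers effectively pay Pb = Ps − 35, where Ps is the price sellers receive.
Demand in terms of Ps becomes Qd = 190 − 1(Ps − 35) = 225 - Ps. Setting this equal to supply: 225 - Ps = -1140 + 9Ps, so Ps = 136.5.
Buyers pay Pb = 136.5 − 35 = 101.5; Q' = -1140 + 9·136.5 = 88.5.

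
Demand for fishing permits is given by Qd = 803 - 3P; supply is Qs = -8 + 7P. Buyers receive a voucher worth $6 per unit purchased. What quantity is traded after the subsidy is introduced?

Q' = 572.3

Pre-subsidy: 803 - 3P = -8 + 7P gives P* = 81.1, Q* = 559.7.
With the rebate, buyers effectively pay Pb = Ps − 6, where Ps is the price sellers receive.
Demand in terms of Ps becomes Qd = 803 − 3(Ps − 6) = 821 - 3Ps. Setting this equal to supply: 821 - 3Ps = -8 + 7Ps, so Ps = 82.9.
Buyers pay Pb = 82.9 − 6 = 76.9; Q' = -8 + 7·82.9 = 572.3.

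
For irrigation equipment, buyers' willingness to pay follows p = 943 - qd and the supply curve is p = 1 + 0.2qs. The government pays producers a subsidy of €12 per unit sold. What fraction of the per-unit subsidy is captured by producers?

Pre-subsidy: 943 - q = 1 + 0.2q gives q* = 785 and p* = 158.
With the subsidy, sellers receive ps = pb + 12 for each unit, where pb is the price buyers pay.
On the curves, pb = 943 - q and ps = 1 + 0.2q; the wedge ps − pb = 12 gives 1 + 0.2q − (943 - q) = 12, so q' = 795.
Then pb = 943 − 1·795 = 148 and ps = 1 + 0.2·795 = 160.
Buyers' price falls by p* − pb = 158 − 148 = 10; sellers' price rises by ps − p* = 160 − 158 = 2.
So producers capture 2/12 = 1/6 of each unit of subsidy.

Producer share = 1/6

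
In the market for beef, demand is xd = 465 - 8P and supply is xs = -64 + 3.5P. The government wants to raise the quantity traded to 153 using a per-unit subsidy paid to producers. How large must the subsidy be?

At x = 153, invert demand for the buyer price: Pb = (465 − 153)/8 = 39; invert supply for the seller price: Ps = (153 − (-64))/3.5 = 62.
The subsidy must fill the gap: s = Ps − Pb = 62 − 39 = 23.

Required subsidy s = 23 per unit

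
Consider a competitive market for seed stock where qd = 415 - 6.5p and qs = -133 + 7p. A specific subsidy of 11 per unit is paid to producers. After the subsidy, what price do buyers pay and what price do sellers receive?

Buyers pay 314/9; sellers receive 413/9

Pre-subsidy: 415 - 6.5p = -133 + 7p gives p* = 1096/27, q* = 4081/27.
With the subsidy, sellers receive ps = pb + 11 for each unit, where pb is the price buyers pay.
Supply in terms of pb becomes qs = -133 + 7(pb + 11) = -56 + 7pb. Setting this equal to demand: 415 - 6.5pb = -56 + 7pb, so pb = 314/9.
Sellers receive ps = 314/9 + 11 = 413/9; q' = 415 − 6.5·(314/9) = 1694/9.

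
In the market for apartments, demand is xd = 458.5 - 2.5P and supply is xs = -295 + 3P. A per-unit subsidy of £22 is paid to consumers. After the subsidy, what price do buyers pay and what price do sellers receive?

Pre-subsidy: 458.5 - 2.5P = -295 + 3P gives P* = 137, x* = 116.
With the rebate, buyers effectively pay Pb = Ps − 22, where Ps is the price sellers receive.
Demand in terms of Ps becomes xd = 458.5 − 2.5(Ps − 22) = 513.5 - 2.5Ps. Setting this equal to supply: 513.5 - 2.5Ps = -295 + 3Ps, so Ps = 147.
Buyers pay Pb = 147 − 22 = 125; x' = -295 + 3·147 = 146.

Buyers pay £125; sellers receive £147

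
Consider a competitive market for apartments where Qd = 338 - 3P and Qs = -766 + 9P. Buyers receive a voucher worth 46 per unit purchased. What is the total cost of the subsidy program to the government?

Pre-subsidy: 338 - 3P = -766 + 9P gives P* = 92, Q* = 62.
With the rebate, buyers effectively pay Pb = Ps − 46, where Ps is the price sellers receive.
Demand in terms of Ps becomes Qd = 338 − 3(Ps − 46) = 476 - 3Ps. Setting this equal to supply: 476 - 3Ps = -766 + 9Ps, so Ps = 103.5.
Buyers pay Pb = 103.5 − 46 = 57.5; Q' = -766 + 9·103.5 = 165.5.
Government outlay = subsidy × quantity = 46 × 165.5 = 7613.

Government cost = 7613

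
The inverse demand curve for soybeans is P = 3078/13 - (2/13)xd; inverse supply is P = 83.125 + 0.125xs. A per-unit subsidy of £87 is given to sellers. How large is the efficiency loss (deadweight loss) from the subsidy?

Deadweight loss = £13572

Pre-subsidy: 3078/13 - (2/13)x = 83.125 + 0.125x gives x* = 551 and P* = 152.
With the subsidy, sellers receive Ps = Pb + 87 for each unit, where Pb is the price buyers pay.
On the curves, Pb = 3078/13 - (2/13)x and Ps = 83.125 + 0.125x; the wedge Ps − Pb = 87 gives 83.125 + 0.125x − (3078/13 - (2/13)x) = 87, so x' = 863.
Then Pb = 3078/13 − (2/13)·863 = 104 and Ps = 83.125 + 0.125·863 = 191.
The subsidy expands output by 863 − 551 = 312 past the efficient level; on those units the gap between marginal cost and willingness to pay runs from 0 up to 87.
DWL = ½ × 87 × 312 = 13572.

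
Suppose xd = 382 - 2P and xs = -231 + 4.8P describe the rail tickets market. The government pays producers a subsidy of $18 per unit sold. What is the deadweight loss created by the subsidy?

Pre-subsidy: 382 - 2P = -231 + 4.8P gives P* = 3065/34, x* = 3429/17.
With the subsidy, sellers receive Ps = Pb + 18 for each unit, where Pb is the price buyers pay.
Supply in terms of Pb becomes xs = -231 + 4.8(Pb + 18) = -144.6 + 4.8Pb. Setting this equal to demand: 382 - 2Pb = -144.6 + 4.8Pb, so Pb = 2633/34.
Sellers receive Ps = 2633/34 + 18 = 3245/34; x' = 382 − 2·(2633/34) = 3861/17.
The subsidy expands output by 3861/17 − 3429/17 = 432/17 past the efficient level; on those units the gap between marginal cost and willingness to pay runs from 0 up to 18.
DWL = ½ × 18 × 432/17 = 3888/17.

Deadweight loss = 3888/17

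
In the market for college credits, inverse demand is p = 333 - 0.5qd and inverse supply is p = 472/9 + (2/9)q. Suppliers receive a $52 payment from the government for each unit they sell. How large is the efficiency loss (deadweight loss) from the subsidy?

Pre-subsidy: 333 - 0.5q = 472/9 + (2/9)q gives q* = 5050/13 and p* = 1804/13.
With the subsidy, sellers receive ps = pb + 52 for each unit, where pb is the price buyers pay.
On the curves, pb = 333 - 0.5q and ps = 472/9 + (2/9)q; the wedge ps − pb = 52 gives 472/9 + (2/9)q − (333 - 0.5q) = 52, so q' = 5986/13.
Then pb = 333 − 0.5·(5986/13) = 1336/13 and ps = 472/9 + (2/9)·(5986/13) = 2012/13.
The subsidy expands output by 5986/13 − 5050/13 = 72 past the efficient level; on those units the gap between marginal cost and willingness to pay runs from 0 up to 52.
DWL = ½ × 52 × 72 = 1872.

Deadweight loss = $1872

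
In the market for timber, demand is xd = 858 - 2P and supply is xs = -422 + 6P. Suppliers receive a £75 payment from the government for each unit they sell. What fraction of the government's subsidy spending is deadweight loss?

DWL / government spending = 225/2602

Pre-subsidy: 858 - 2P = -422 + 6P gives P* = 160, x* = 538.
With the subsidy, sellers receive Ps = Pb + 75 for each unit, where Pb is the price buyers pay.
Supply in terms of Pb becomes xs = -422 + 6(Pb + 75) = 28 + 6Pb. Setting this equal to demand: 858 - 2Pb = 28 + 6Pb, so Pb = 103.75.
Sellers receive Ps = 103.75 + 75 = 178.75; x' = 858 − 2·103.75 = 650.5.
ΔCS = ½(538 + 650.5)(160 − 103.75) = 33426.5625; ΔPS = ½(538 + 650.5)(178.75 − 160) = 11142.1875.
Government spending = 75 × 650.5 = 48787.5.
DWL = ½ × 75 × (650.5 − 538) = 4218.75; fraction = 4218.75 / 48787.5 = 225/2602.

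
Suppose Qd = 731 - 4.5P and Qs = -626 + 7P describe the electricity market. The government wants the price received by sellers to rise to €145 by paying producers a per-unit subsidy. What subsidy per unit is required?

Required subsidy s = €69 per unit

At a seller price of 145, quantity supplied is -626 + 7·145 = 389.
Buyers absorb 389 only when they pay Pb with 731 − 4.5·Pb = 389, i.e. Pb = 76.
s = Ps − Pb = 145 − 76 = 69.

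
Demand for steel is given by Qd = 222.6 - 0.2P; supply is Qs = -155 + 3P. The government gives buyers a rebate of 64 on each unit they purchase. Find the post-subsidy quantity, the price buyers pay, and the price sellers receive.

Pre-subsidy: 222.6 - 0.2P = -155 + 3P gives P* = 118, Q* = 199.
With the rebate, buyers effectively pay Pb = Ps − 64, where Ps is the price sellers receive.
Demand in terms of Ps becomes Qd = 222.6 − 0.2(Ps − 64) = 235.4 - 0.2Ps. Setting this equal to supply: 235.4 - 0.2Ps = -155 + 3Ps, so Ps = 122.
Buyers pay Pb = 122 − 64 = 58; Q' = -155 + 3·122 = 211.

Q' = 211; buyers pay 58; sellers receive 122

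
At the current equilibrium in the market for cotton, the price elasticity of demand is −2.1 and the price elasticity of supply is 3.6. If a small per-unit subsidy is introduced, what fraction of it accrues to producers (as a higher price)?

Producer share = 7/19

For a small subsidy around the equilibrium, the benefit split depends on the relative slopes, which at a point are proportional to the elasticities.
Buyer share = εs/(εs + |εd|) = 3.6/(3.6 + 2.1) = 12/19; seller share = |εd|/(εs + |εd|) = 7/19.
So producers capture 7/19 of the subsidy.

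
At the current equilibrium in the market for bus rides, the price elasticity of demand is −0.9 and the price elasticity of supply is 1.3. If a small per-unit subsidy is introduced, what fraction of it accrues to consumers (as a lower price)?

Consumer share = 13/22

For a small subsidy around the equilibrium, the benefit split depends on the relative slopes, which at a point are proportional to the elasticities.
Buyer share = εs/(εs + |εd|) = 1.3/(1.3 + 0.9) = 13/22; seller share = |εd|/(εs + |εd|) = 9/22.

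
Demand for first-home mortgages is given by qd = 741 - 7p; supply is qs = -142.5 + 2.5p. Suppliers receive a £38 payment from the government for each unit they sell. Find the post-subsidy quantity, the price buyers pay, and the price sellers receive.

q' = 160; buyers pay £83; sellers receive £121

Pre-subsidy: 741 - 7p = -142.5 + 2.5p gives p* = 93, q* = 90.
With the subsidy, sellers receive ps = pb + 38 for each unit, where pb is the price buyers pay.
Supply in terms of pb becomes qs = -142.5 + 2.5(pb + 38) = -47.5 + 2.5pb. Setting this equal to demand: 741 - 7pb = -47.5 + 2.5pb, so pb = 83.
Sellers receive ps = 83 + 38 = 121; q' = 741 − 7·83 = 160.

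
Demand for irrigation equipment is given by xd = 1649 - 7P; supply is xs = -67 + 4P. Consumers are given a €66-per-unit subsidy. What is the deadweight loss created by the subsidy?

Pre-subsidy: 1649 - 7P = -67 + 4P gives P* = 156, x* = 557.
With the rebate, buyers effectively pay Pb = Ps − 66, where Ps is the price sellers receive.
Demand in terms of Ps becomes xd = 1649 − 7(Ps − 66) = 2111 - 7Ps. Setting this equal to supply: 2111 - 7Ps = -67 + 4Ps, so Ps = 198.
Buyers pay Pb = 198 − 66 = 132; x' = -67 + 4·198 = 725.
The subsidy expands output by 725 − 557 = 168 past the efficient level; on those units the gap between marginal cost and willingness to pay runs from 0 up to 66.
DWL = ½ × 66 × 168 = 5544.

Deadweight loss = €5544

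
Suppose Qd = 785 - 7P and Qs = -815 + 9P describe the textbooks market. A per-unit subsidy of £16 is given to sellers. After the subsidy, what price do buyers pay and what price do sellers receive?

Buyers pay £91; sellers receive £107

Pre-subsidy: 785 - 7P = -815 + 9P gives P* = 100, Q* = 85.
With the subsidy, sellers receive Ps = Pb + 16 for each unit, where Pb is the price buyers pay.
Supply in terms of Pb becomes Qs = -815 + 9(Pb + 16) = -671 + 9Pb. Setting this equal to demand: 785 - 7Pb = -671 + 9Pb, so Pb = 91.
Sellers receive Ps = 91 + 16 = 107; Q' = 785 − 7·91 = 148.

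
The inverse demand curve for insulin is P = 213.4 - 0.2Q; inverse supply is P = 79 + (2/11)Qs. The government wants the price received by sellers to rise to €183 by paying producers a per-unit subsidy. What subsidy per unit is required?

Required subsidy s = €84 per unit

At a seller price of 183, quantity supplied is -434.5 + 5.5·183 = 572.
Buyers absorb 572 only when they pay Pb = 213.4 − 0.2·572 = 99.
s = Ps − Pb = 183 − 99 = 84.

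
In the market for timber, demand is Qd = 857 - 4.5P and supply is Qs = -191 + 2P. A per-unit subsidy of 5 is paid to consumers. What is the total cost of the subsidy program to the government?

Government cost = 8995/13

Pre-subsidy: 857 - 4.5P = -191 + 2P gives P* = 2096/13, Q* = 1709/13.
With the rebate, buyers effectively pay Pb = Ps − 5, where Ps is the price sellers receive.
Demand in terms of Ps becomes Qd = 857 − 4.5(Ps − 5) = 879.5 - 4.5Ps. Setting this equal to supply: 879.5 - 4.5Ps = -191 + 2Ps, so Ps = 2141/13.
Buyers pay Pb = 2141/13 − 5 = 2076/13; Q' = -191 + 2·(2141/13) = 1799/13.
Government outlay = subsidy × quantity = 5 × 1799/13 = 8995/13.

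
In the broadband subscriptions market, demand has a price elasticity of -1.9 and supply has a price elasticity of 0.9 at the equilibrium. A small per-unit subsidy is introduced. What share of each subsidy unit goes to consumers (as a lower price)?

Consumer share = 9/28

For a small subsidy around the equilibrium, the benefit split depends on the relative slopes, which at a point are proportional to the elasticities.
Buyer share = εs/(εs + |εd|) = 0.9/(0.9 + 1.9) = 9/28; seller share = |εd|/(εs + |εd|) = 19/28.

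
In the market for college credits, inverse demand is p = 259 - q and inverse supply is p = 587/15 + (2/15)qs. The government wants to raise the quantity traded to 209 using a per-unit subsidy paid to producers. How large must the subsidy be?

At q = 209, from the demand curve buyers pay pb = 259 − 1·209 = 50; from the supply curve sellers need ps = 587/15 + (2/15)·209 = 67.
The subsidy must fill the gap: s = ps − pb = 67 − 50 = 17.

Required subsidy s = 17 per unit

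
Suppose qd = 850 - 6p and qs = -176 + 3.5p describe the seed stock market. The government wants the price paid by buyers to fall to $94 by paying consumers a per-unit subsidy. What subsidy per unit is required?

At a buyer price of 94, quantity demanded is 850 − 6·94 = 286.
Sellers supply 286 only when they receive ps with -176 + 3.5·ps = 286, i.e. ps = 132.
s = ps − pb = 132 − 94 = 38.

Required subsidy s = $38 per unit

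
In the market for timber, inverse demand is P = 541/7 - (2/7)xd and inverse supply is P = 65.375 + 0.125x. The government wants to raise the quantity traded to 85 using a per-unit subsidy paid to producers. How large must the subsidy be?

Required subsidy s = 23 per unit

At x = 85, from the demand curve buyers pay Pb = 541/7 − (2/7)·85 = 53; from the supply curve sellers need Ps = 65.375 + 0.125·85 = 76.
The subsidy must fill the gap: s = Ps − Pb = 76 − 53 = 23.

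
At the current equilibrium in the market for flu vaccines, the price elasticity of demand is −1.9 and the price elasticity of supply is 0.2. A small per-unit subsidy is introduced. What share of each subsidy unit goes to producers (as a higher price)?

For a small subsidy around the equilibrium, the benefit split depends on the relative slopes, which at a point are proportional to the elasticities.
Buyer share = εs/(εs + |εd|) = 0.2/(0.2 + 1.9) = 2/21; seller share = |εd|/(εs + |εd|) = 19/21.
So producers capture 19/21 of the subsidy.

Producer share = 19/21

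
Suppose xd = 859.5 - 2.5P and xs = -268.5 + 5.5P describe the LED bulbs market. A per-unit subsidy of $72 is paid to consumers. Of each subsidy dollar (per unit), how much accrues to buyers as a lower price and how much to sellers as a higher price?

Pre-subsidy: 859.5 - 2.5P = -268.5 + 5.5P gives P* = 141, x* = 507.
With the rebate, buyers effectively pay Pb = Ps − 72, where Ps is the price sellers receive.
Demand in terms of Ps becomes xd = 859.5 − 2.5(Ps − 72) = 1039.5 - 2.5Ps. Setting this equal to supply: 1039.5 - 2.5Ps = -268.5 + 5.5Ps, so Ps = 163.5.
Buyers pay Pb = 163.5 − 72 = 91.5; x' = -268.5 + 5.5·163.5 = 630.75.
Buyers' price falls by P* − Pb = 141 − 91.5 = 49.5; sellers' price rises by Ps − P* = 163.5 − 141 = 22.5.

Buyers gain $49.5 per unit; sellers gain $22.5 per unit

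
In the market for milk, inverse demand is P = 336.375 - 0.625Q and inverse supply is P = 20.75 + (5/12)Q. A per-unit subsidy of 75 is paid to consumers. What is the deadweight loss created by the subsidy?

Pre-subsidy: 336.375 - 0.625Q = 20.75 + (5/12)Q gives Q* = 303 and P* = 147.
With the rebate, buyers effectively pay Pb = Ps − 75, where Ps is the price sellers receive.
On the curves, Pb = 336.375 - 0.625Q and Ps = 20.75 + (5/12)Q; the wedge Ps − Pb = 75 gives 20.75 + (5/12)Q − (336.375 - 0.625Q) = 75, so Q' = 375.
Then Pb = 336.375 − 0.625·375 = 102 and Ps = 20.75 + (5/12)·375 = 177.
The subsidy expands output by 375 − 303 = 72 past the efficient level; on those units the gap between marginal cost and willingness to pay runs from 0 up to 75.
DWL = ½ × 75 × 72 = 2700.

Deadweight loss = 2700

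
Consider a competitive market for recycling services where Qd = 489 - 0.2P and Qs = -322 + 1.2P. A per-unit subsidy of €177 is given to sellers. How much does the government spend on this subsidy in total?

Government cost = 2499594/35

Pre-subsidy: 489 - 0.2P = -322 + 1.2P gives P* = 4055/7, Q* = 2612/7.
With the subsidy, sellers receive Ps = Pb + 177 for each unit, where Pb is the price buyers pay.
Supply in terms of Pb becomes Qs = -322 + 1.2(Pb + 177) = -109.6 + 1.2Pb. Setting this equal to demand: 489 - 0.2Pb = -109.6 + 1.2Pb, so Pb = 2993/7.
Sellers receive Ps = 2993/7 + 177 = 4232/7; Q' = 489 − 0.2·(2993/7) = 14122/35.
Government outlay = subsidy × quantity = 177 × 14122/35 = 2499594/35.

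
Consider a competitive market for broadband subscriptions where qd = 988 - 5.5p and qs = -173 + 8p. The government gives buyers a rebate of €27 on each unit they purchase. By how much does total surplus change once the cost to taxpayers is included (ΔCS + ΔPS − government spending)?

Pre-subsidy: 988 - 5.5p = -173 + 8p gives p* = 86, q* = 515.
With the rebate, buyers effectively pay pb = ps − 27, where ps is the price sellers receive.
Demand in terms of ps becomes qd = 988 − 5.5(ps − 27) = 1136.5 - 5.5ps. Setting this equal to supply: 1136.5 - 5.5ps = -173 + 8ps, so ps = 97.
Buyers pay pb = 97 − 27 = 70; q' = -173 + 8·97 = 603.
ΔCS = ½(515 + 603)(86 − 70) = 8944; ΔPS = ½(515 + 603)(97 − 86) = 6149.
Government spending = 27 × 603 = 16281.
Net change = 8944 + 6149 − 16281 = -1188. The loss equals the DWL triangle ½·27·88.

Net change in total surplus = -€1188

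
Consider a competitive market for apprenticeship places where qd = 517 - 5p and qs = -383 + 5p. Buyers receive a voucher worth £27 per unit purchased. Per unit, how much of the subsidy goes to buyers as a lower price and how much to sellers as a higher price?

Buyers gain £13.5 per unit; sellers gain £13.5 per unit

Pre-subsidy: 517 - 5p = -383 + 5p gives p* = 90, q* = 67.
With the rebate, buyers effectively pay pb = ps − 27, where ps is the price sellers receive.
Demand in terms of ps becomes qd = 517 − 5(ps − 27) = 652 - 5ps. Setting this equal to supply: 652 - 5ps = -383 + 5ps, so ps = 103.5.
Buyers pay pb = 103.5 − 27 = 76.5; q' = -383 + 5·103.5 = 134.5.
Buyers' price falls by p* − pb = 90 − 76.5 = 13.5; sellers' price rises by ps − p* = 103.5 − 90 = 13.5.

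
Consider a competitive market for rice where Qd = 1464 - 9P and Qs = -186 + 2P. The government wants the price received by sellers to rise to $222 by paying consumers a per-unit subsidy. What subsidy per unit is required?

Required subsidy s = $88 per unit

At a seller price of 222, quantity supplied is -186 + 2·222 = 258.
Buyers absorb 258 only when they pay Pb with 1464 − 9·Pb = 258, i.e. Pb = 134.
s = Ps − Pb = 222 − 134 = 88.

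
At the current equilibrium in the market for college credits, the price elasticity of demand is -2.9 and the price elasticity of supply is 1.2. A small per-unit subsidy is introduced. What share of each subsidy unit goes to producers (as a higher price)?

For a small subsidy around the equilibrium, the benefit split depends on the relative slopes, which at a point are proportional to the elasticities.
Buyer share = εs/(εs + |εd|) = 1.2/(1.2 + 2.9) = 12/41; seller share = |εd|/(εs + |εd|) = 29/41.
So producers capture 29/41 of the subsidy.

Producer share = 29/41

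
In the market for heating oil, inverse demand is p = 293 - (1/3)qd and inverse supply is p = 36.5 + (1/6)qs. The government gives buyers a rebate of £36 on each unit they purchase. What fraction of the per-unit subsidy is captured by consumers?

Pre-subsidy: 293 - (1/3)q = 36.5 + (1/6)q gives q* = 513 and p* = 122.
With the rebate, buyers effectively pay pb = ps − 36, where ps is the price sellers receive.
On the curves, pb = 293 - (1/3)q and ps = 36.5 + (1/6)q; the wedge ps − pb = 36 gives 36.5 + (1/6)q − (293 - (1/3)q) = 36, so q' = 585.
Then pb = 293 − (1/3)·585 = 98 and ps = 36.5 + (1/6)·585 = 134.
Buyers' price falls by p* − pb = 122 − 98 = 24; sellers' price rises by ps − p* = 134 − 122 = 12.
So consumers capture 24/36 = 2/3 of each unit of subsidy.

Consumer share = 2/3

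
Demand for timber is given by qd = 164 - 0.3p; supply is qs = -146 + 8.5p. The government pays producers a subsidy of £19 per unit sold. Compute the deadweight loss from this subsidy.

Pre-subsidy: 164 - 0.3p = -146 + 8.5p gives p* = 775/22, q* = 6751/44.
With the subsidy, sellers receive ps = pb + 19 for each unit, where pb is the price buyers pay.
Supply in terms of pb becomes qs = -146 + 8.5(pb + 19) = 15.5 + 8.5pb. Setting this equal to demand: 164 - 0.3pb = 15.5 + 8.5pb, so pb = 16.875.
Sellers receive ps = 16.875 + 19 = 35.875; q' = 164 − 0.3·16.875 = 158.9375.
The subsidy expands output by 158.9375 − 6751/44 = 969/176 past the efficient level; on those units the gap between marginal cost and willingness to pay runs from 0 up to 19.
DWL = ½ × 19 × 969/176 = 18411/352.

Deadweight loss = 18411/352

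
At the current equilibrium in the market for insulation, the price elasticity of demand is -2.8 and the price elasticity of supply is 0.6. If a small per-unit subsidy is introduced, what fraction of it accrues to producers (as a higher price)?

Producer share = 14/17

For a small subsidy around the equilibrium, the benefit split depends on the relative slopes, which at a point are proportional to the elasticities.
Buyer share = εs/(εs + |εd|) = 0.6/(0.6 + 2.8) = 3/17; seller share = |εd|/(εs + |εd|) = 14/17.
So producers capture 14/17 of the subsidy.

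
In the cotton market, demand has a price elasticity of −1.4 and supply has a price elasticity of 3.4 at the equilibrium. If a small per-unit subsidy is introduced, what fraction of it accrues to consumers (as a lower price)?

Consumer share = 17/24

For a small subsidy around the equilibrium, the benefit split depends on the relative slopes, which at a point are proportional to the elasticities.
Buyer share = εs/(εs + |εd|) = 3.4/(3.4 + 1.4) = 17/24; seller share = |εd|/(εs + |εd|) = 7/24.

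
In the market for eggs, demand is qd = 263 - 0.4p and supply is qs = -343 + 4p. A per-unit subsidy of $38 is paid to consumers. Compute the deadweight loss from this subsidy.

Deadweight loss = 2888/11

Pre-subsidy: 263 - 0.4p = -343 + 4p gives p* = 1515/11, q* = 2287/11.
With the rebate, buyers effectively pay pb = ps − 38, where ps is the price sellers receive.
Demand in terms of ps becomes qd = 263 − 0.4(ps − 38) = 278.2 - 0.4ps. Setting this equal to supply: 278.2 - 0.4ps = -343 + 4ps, so ps = 1553/11.
Buyers pay pb = 1553/11 − 38 = 1135/11; q' = -343 + 4·(1553/11) = 2439/11.
The subsidy expands output by 2439/11 − 2287/11 = 152/11 past the efficient level; on those units the gap between marginal cost and willingness to pay runs from 0 up to 38.
DWL = ½ × 38 × 152/11 = 2888/11.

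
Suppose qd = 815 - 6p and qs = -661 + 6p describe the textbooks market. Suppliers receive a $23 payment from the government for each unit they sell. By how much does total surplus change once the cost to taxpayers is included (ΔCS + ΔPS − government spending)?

Net change in total surplus = -$793.5

Pre-subsidy: 815 - 6p = -661 + 6p gives p* = 123, q* = 77.
With the subsidy, sellers receive ps = pb + 23 for each unit, where pb is the price buyers pay.
Supply in terms of pb becomes qs = -661 + 6(pb + 23) = -523 + 6pb. Setting this equal to demand: 815 - 6pb = -523 + 6pb, so pb = 111.5.
Sellers receive ps = 111.5 + 23 = 134.5; q' = 815 − 6·111.5 = 146.
ΔCS = ½(77 + 146)(123 − 111.5) = 1282.25; ΔPS = ½(77 + 146)(134.5 − 123) = 1282.25.
Government spending = 23 × 146 = 3358.
Net change = 1282.25 + 1282.25 − 3358 = -793.5. The loss equals the DWL triangle ½·23·69.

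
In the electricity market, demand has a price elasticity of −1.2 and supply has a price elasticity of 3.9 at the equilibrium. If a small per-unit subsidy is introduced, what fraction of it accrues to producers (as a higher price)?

For a small subsidy around the equilibrium, the benefit split depends on the relative slopes, which at a point are proportional to the elasticities.
Buyer share = εs/(εs + |εd|) = 3.9/(3.9 + 1.2) = 13/17; seller share = |εd|/(εs + |εd|) = 4/17.
So producers capture 4/17 of the subsidy.

Producer share = 4/17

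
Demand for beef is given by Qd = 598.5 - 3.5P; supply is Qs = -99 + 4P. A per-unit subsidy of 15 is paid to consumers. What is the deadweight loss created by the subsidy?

Deadweight loss = 210

Pre-subsidy: 598.5 - 3.5P = -99 + 4P gives P* = 93, Q* = 273.
With the rebate, buyers effectively pay Pb = Ps − 15, where Ps is the price sellers receive.
Demand in terms of Ps becomes Qd = 598.5 − 3.5(Ps − 15) = 651 - 3.5Ps. Setting this equal to supply: 651 - 3.5Ps = -99 + 4Ps, so Ps = 100.
Buyers pay Pb = 100 − 15 = 85; Q' = -99 + 4·100 = 301.
The subsidy expands output by 301 − 273 = 28 past the efficient level; on those units the gap between marginal cost and willingness to pay runs from 0 up to 15.
DWL = ½ × 15 × 28 = 210.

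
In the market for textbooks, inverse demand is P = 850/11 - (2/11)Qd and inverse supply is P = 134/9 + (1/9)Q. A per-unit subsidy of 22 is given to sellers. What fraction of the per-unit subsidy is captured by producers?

Pre-subsidy: 850/11 - (2/11)Q = 134/9 + (1/9)Q gives Q* = 6176/29 and P* = 1118/29.
With the subsidy, sellers receive Ps = Pb + 22 for each unit, where Pb is the price buyers pay.
On the curves, Pb = 850/11 - (2/11)Q and Ps = 134/9 + (1/9)Q; the wedge Ps − Pb = 22 gives 134/9 + (1/9)Q − (850/11 - (2/11)Q) = 22, so Q' = 8354/29.
Then Pb = 850/11 − (2/11)·(8354/29) = 722/29 and Ps = 134/9 + (1/9)·(8354/29) = 1360/29.
Buyers' price falls by P* − Pb = 1118/29 − 722/29 = 396/29; sellers' price rises by Ps − P* = 1360/29 − 1118/29 = 242/29.
So producers capture (242/29)/22 = 11/29 of each unit of subsidy.

Producer share = 11/29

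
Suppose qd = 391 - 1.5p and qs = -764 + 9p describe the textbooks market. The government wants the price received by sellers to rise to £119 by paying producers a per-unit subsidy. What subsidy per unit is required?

Required subsidy s = £63 per unit

At a seller price of 119, quantity supplied is -764 + 9·119 = 307.
Buyers absorb 307 only when they pay pb with 391 − 1.5·pb = 307, i.e. pb = 56.
s = ps − pb = 119 − 56 = 63.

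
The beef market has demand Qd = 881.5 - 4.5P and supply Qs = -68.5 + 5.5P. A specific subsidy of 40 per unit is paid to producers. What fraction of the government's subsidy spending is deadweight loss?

DWL / government spending = 99/1106

Pre-subsidy: 881.5 - 4.5P = -68.5 + 5.5P gives P* = 95, Q* = 454.
With the subsidy, sellers receive Ps = Pb + 40 for each unit, where Pb is the price buyers pay.
Supply in terms of Pb becomes Qs = -68.5 + 5.5(Pb + 40) = 151.5 + 5.5Pb. Setting this equal to demand: 881.5 - 4.5Pb = 151.5 + 5.5Pb, so Pb = 73.
Sellers receive Ps = 73 + 40 = 113; Q' = 881.5 − 4.5·73 = 553.
ΔCS = ½(454 + 553)(95 − 73) = 11077; ΔPS = ½(454 + 553)(113 − 95) = 9063.
Government spending = 40 × 553 = 22120.
DWL = ½ × 40 × (553 − 454) = 1980; fraction = 1980 / 22120 = 99/1106.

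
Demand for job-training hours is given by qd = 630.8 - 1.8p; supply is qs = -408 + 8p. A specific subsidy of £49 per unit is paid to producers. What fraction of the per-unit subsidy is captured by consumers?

Pre-subsidy: 630.8 - 1.8p = -408 + 8p gives p* = 106, q* = 440.
With the subsidy, sellers receive ps = pb + 49 for each unit, where pb is the price buyers pay.
Supply in terms of pb becomes qs = -408 + 8(pb + 49) = -16 + 8pb. Setting this equal to demand: 630.8 - 1.8pb = -16 + 8pb, so pb = 66.
Sellers receive ps = 66 + 49 = 115; q' = 630.8 − 1.8·66 = 512.
Buyers' price falls by p* − pb = 106 − 66 = 40; sellers' price rises by ps − p* = 115 − 106 = 9.
So consumers capture 40/49 = 40/49 of each unit of subsidy.

Consumer share = 40/49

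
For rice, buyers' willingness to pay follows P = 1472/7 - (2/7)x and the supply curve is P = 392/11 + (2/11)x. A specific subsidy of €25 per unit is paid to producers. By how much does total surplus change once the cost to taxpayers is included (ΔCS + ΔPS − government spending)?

Pre-subsidy: 1472/7 - (2/7)x = 392/11 + (2/11)x gives x* = 3362/9 and P* = 932/9.
With the subsidy, sellers receive Ps = Pb + 25 for each unit, where Pb is the price buyers pay.
On the curves, Pb = 1472/7 - (2/7)x and Ps = 392/11 + (2/11)x; the wedge Ps − Pb = 25 gives 392/11 + (2/11)x − (1472/7 - (2/7)x) = 25, so x' = 15373/36.
Then Pb = 1472/7 − (2/7)·(15373/36) = 1589/18 and Ps = 392/11 + (2/11)·(15373/36) = 2039/18.
ΔCS = ½(3362/9 + 15373/36)(932/9 − 1589/18) = 2641925/432; ΔPS = ½(3362/9 + 15373/36)(2039/18 − 932/9) = 1681225/432.
Government spending = 25 × 15373/36 = 384325/36.
Net change = 2641925/432 + 1681225/432 − 384325/36 = -48125/72. The loss equals the DWL triangle ½·25·1925/36.

Net change in total surplus = -48125/72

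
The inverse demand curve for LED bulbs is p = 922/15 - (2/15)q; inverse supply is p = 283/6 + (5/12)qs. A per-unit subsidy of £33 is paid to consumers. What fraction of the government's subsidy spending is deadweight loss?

DWL / government spending = 15/43

Pre-subsidy: 922/15 - (2/15)q = 283/6 + (5/12)q gives q* = 26 and p* = 58.
With the rebate, buyers effectively pay pb = ps − 33, where ps is the price sellers receive.
On the curves, pb = 922/15 - (2/15)q and ps = 283/6 + (5/12)q; the wedge ps − pb = 33 gives 283/6 + (5/12)q − (922/15 - (2/15)q) = 33, so q' = 86.
Then pb = 922/15 − (2/15)·86 = 50 and ps = 283/6 + (5/12)·86 = 83.
ΔCS = ½(26 + 86)(58 − 50) = 448; ΔPS = ½(26 + 86)(83 − 58) = 1400.
Government spending = 33 × 86 = 2838.
DWL = ½ × 33 × (86 − 26) = 990; fraction = 990 / 2838 = 15/43.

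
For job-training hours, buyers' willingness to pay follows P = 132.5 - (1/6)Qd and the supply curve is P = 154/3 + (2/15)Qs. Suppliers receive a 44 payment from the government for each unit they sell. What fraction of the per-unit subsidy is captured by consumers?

Consumer share = 5/9

Pre-subsidy: 132.5 - (1/6)Q = 154/3 + (2/15)Q gives Q* = 2435/9 and P* = 2360/27.
With the subsidy, sellers receive Ps = Pb + 44 for each unit, where Pb is the price buyers pay.
On the curves, Pb = 132.5 - (1/6)Q and Ps = 154/3 + (2/15)Q; the wedge Ps − Pb = 44 gives 154/3 + (2/15)Q − (132.5 - (1/6)Q) = 44, so Q' = 3755/9.
Then Pb = 132.5 − (1/6)·(3755/9) = 1700/27 and Ps = 154/3 + (2/15)·(3755/9) = 2888/27.
Buyers' price falls by P* − Pb = 2360/27 − 1700/27 = 220/9; sellers' price rises by Ps − P* = 2888/27 − 2360/27 = 176/9.
So consumers capture (220/9)/44 = 5/9 of each unit of subsidy.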